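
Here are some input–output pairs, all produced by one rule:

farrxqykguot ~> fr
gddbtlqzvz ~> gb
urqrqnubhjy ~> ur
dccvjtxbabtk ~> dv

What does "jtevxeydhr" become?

jv

The pattern: keep one character in every 3, starting at position 1 (positions 1st, 4th, 7th, ...), then keep only the first 2 characters.
So "jtevxeydhr" becomes "jv".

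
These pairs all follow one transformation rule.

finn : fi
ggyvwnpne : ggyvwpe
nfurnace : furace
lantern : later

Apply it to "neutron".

eutro

Each output is the input with this applied: remove every "n".
Doing the same to "neutron": "eutro".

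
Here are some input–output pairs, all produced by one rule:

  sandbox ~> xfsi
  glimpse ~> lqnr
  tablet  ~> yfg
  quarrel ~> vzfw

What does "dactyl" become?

Each output is the input with this applied: shift every letter 5 places forward in the alphabet (wrapping around), then delete the last 3 characters.
Applying both steps to "dactyl": "ifhydq", then "ifh".

ifh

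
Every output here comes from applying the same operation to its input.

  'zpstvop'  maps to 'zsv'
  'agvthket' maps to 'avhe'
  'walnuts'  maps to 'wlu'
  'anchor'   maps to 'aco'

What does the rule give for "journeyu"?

juny

The transformation: move the last character to the front, then keep every other character starting from the second (positions 2nd, 4th, 6th, ...).
Applying both steps to "journeyu": "ujourney", then "juny".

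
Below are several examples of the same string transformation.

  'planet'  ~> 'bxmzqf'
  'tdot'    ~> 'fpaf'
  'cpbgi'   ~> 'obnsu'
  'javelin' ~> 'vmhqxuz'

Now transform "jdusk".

vpgew

Rule — shift every letter 12 places forward in the alphabet (wrapping around).
For "jdusk" the result is "vpgew".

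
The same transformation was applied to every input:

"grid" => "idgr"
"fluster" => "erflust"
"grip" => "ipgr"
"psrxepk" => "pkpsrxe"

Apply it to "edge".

geed

Each output is the input with this applied: move the last 2 characters to the front (rotate right by 2).
On "edge" that produces "geed".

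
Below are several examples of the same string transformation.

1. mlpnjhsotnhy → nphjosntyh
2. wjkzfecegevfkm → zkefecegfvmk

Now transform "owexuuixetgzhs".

xeuuxitezgsh

The rule is to swap each adjacent pair of characters (1↔2, 3↔4, ...), then delete the first 2 characters.
On "owexuuixetgzhs": the first step gives "woxeuuxitezgsh", and the second then gives "xeuuxitezgsh".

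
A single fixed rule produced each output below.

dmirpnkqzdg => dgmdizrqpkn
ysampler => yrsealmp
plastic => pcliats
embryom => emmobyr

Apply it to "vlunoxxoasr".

vrlsuanooxx

In each case the input is transformed by: take characters alternately from the front and the back (1st, last, 2nd, 2nd-last, ...).
"vlunoxxoasr" → "vrlsuanooxx".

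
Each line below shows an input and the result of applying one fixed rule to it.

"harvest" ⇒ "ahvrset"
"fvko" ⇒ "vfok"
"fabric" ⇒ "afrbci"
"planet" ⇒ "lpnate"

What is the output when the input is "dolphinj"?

odplihjn

In each case the input is transformed by: swap each adjacent pair of characters (1↔2, 3↔4, ...).
For "dolphinj" the result is "odplihjn".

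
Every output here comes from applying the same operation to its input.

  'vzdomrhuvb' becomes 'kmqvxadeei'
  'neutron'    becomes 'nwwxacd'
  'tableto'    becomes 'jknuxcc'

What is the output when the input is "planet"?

jnuwyc

The pattern: sort the characters into alphabetical order, then shift every letter 9 places forward in the alphabet (wrapping around).
Applying both steps to "planet": "aelnpt", then "jnuwyc".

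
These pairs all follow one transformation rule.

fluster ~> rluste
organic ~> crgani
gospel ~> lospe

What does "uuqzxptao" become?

ouqzxpta

Rule — delete the first character, then move the last character to the front.
For "uuqzxptao", step one produces "uqzxptao"; step two turns that into "ouqzxpta".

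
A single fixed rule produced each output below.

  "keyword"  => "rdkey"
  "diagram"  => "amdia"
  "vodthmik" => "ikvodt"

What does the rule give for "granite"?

The pattern: move the last 2 characters to the front (rotate right by 2), then delete the last 2 characters.
"granite" → "tegrani" → "tegra".

tegra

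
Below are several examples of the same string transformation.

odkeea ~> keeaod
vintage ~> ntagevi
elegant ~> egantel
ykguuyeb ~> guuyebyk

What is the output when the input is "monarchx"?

narchxmo

The rule is to move the first 2 characters to the end (rotate left by 2).
For "monarchx" the result is "narchxmo".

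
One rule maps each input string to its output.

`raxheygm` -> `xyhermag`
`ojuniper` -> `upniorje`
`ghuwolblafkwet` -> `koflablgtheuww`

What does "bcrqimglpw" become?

Rule — take characters alternately from the front and the back (1st, last, 2nd, 2nd-last, ...), then swap the front and back halves of the string.
"bcrqimglpw" → "bwcprlqgim" → "lqgimbwcpr".
(Check on "raxheygm": → "rmagxyhe" → "xyhermag" ✓)

lqgimbwcpr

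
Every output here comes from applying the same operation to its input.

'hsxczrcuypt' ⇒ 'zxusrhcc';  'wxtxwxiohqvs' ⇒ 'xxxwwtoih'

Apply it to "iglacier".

ligca

The pattern: delete the last 3 characters, then sort the characters into reverse alphabetical order.
Starting from "iglacier": after the first operation, "iglac"; after the second, "ligca".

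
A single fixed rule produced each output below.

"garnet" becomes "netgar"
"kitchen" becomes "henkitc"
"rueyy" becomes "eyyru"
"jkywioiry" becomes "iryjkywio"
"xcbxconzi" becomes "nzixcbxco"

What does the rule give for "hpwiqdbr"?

dbrhpwiq

Rule — move the last 3 characters to the front (rotate right by 3).
So "hpwiqdbr" becomes "dbrhpwiq".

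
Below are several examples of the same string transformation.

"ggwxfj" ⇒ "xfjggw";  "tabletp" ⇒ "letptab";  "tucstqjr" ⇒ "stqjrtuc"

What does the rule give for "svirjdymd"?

The pattern: move the first 3 characters to the end (rotate left by 3).
For "svirjdymd" the result is "rjdymdsvi".

rjdymdsvi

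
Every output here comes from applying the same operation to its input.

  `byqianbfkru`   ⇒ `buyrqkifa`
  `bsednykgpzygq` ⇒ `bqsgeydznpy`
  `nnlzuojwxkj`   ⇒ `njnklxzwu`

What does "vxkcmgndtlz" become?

Each output is the input with this applied: take characters alternately from the front and the back (1st, last, 2nd, 2nd-last, ...), then delete the last 2 characters.
"vxkcmgndtlz" → "vzxlktcdmng" → "vzxlktcdm".
(Check on "bsednykgpzygq": → "bqsgeydznpygk" → "bqsgeydznpy" ✓)

vzxlktcdm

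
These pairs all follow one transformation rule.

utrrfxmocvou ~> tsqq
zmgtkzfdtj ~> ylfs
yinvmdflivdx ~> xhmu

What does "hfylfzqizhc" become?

The rule is to shift every letter 1 place backward in the alphabet (wrapping around), then keep only the first 4 characters.
Working it through for "hfylfzqizhc": intermediate "gexkeyphygb", final "gexk".

gexk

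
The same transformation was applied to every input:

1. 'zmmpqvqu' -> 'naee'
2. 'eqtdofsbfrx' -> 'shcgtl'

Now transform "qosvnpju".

The rule is to shift every letter 12 places backward in the alphabet (wrapping around), then keep every other character starting from the first (positions 1st, 3rd, 5th, ...).
Applying both steps to "qosvnpju": "ecgjbdxi", then "egbx".

egbx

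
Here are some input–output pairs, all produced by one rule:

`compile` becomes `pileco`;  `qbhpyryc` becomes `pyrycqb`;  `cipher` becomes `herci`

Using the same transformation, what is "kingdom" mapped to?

The transformation: move the first 2 characters to the end (rotate left by 2), then delete the first character.
Working it through for "kingdom": intermediate "ngdomki", final "gdomki".

gdomki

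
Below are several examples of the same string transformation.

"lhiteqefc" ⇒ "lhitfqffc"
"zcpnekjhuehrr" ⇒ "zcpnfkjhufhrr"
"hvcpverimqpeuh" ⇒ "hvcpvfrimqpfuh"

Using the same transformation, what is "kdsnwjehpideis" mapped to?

kdsnwjfhpidfis

In each case the input is transformed by: replace every "e" with "f".
"kdsnwjehpideis" → "kdsnwjfhpidfis".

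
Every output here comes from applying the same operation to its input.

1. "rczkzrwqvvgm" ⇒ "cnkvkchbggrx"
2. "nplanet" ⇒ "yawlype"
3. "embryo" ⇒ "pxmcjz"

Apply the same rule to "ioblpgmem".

What's happening: shift every letter 11 places forward in the alphabet (wrapping around).
Applying that to "ioblpgmem" gives "tzmwarxpx".

tzmwarxpx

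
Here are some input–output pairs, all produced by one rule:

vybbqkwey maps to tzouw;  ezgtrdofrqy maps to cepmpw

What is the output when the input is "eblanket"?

The pattern: keep every other character starting from the first (positions 1st, 3rd, 5th, ...), then shift every letter 2 places backward in the alphabet (wrapping around).
For "eblanket", step one produces "elne"; step two turns that into "cjlc".
(Check on "vybbqkwey": → "vbqwy" → "tzouw" ✓)

cjlc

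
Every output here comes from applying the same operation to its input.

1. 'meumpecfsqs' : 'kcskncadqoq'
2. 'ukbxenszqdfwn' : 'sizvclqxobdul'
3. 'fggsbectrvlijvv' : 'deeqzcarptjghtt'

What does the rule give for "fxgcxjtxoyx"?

Rule — shift every letter 2 places backward in the alphabet (wrapping around).
"fxgcxjtxoyx" → "dveavhrvmwv".

dveavhrvmwv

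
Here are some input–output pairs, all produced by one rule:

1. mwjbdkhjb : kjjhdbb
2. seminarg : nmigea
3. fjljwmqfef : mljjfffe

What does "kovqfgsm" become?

qomkgf

Rule — sort the characters into reverse alphabetical order, then delete the first 2 characters.
Starting from "kovqfgsm": after the first operation, "vsqomkgf"; after the second, "qomkgf".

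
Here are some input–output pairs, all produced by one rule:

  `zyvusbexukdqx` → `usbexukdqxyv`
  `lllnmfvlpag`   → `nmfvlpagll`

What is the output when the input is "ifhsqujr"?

In each case the input is transformed by: delete the first character, then move the first 2 characters to the end (rotate left by 2).
Starting from "ifhsqujr": after the first operation, "fhsqujr"; after the second, "squjrfh".

squjrfh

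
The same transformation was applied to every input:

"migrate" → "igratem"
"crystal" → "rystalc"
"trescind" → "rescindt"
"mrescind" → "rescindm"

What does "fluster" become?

lusterf

The transformation: move the first character to the end.
For "fluster" the result is "lusterf".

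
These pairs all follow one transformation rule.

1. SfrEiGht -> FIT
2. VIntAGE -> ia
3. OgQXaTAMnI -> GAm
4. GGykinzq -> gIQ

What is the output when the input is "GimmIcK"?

Looking at the pairs, the operation is to flip the case of every letter, then keep one character in every 3, starting at position 2 (positions 2nd, 5th, 8th, ...).
Doing the same to "GimmIcK": "Ii".

Ii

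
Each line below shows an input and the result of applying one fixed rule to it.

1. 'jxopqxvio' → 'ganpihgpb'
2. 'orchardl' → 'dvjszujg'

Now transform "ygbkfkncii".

Each output is the input with this applied: reverse the string, then shift every letter 8 places backward in the alphabet (wrapping around).
Starting from "ygbkfkncii": after the first operation, "iicnkfkbgy"; after the second, "aaufcxctyq".

aaufcxctyq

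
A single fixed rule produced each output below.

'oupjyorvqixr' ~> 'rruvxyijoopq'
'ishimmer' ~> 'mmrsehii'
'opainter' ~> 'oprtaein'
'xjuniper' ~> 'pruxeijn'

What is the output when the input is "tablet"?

lttabe

The pattern: sort the characters into alphabetical order, then swap the front and back halves of the string.
Working it through for "tablet": intermediate "abeltt", final "lttabe".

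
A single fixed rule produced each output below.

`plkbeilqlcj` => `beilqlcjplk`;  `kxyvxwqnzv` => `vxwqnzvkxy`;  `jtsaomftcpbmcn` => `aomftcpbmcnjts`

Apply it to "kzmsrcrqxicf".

Rule — move the first 3 characters to the end (rotate left by 3).
For "kzmsrcrqxicf" the result is "srcrqxicfkzm".

srcrqxicfkzm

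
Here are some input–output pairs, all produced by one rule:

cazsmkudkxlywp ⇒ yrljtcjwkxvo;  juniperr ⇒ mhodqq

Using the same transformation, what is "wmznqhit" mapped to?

ympghs

Rule — shift every letter 1 place backward in the alphabet (wrapping around), then delete the first 2 characters.
Doing the same to "wmznqhit": "ympghs".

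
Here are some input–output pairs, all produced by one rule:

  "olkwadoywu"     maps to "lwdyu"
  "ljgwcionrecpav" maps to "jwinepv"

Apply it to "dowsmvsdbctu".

osvdcu

The pattern: keep every other character starting from the second (positions 2nd, 4th, 6th, ...).
For "dowsmvsdbctu" the result is "osvdcu".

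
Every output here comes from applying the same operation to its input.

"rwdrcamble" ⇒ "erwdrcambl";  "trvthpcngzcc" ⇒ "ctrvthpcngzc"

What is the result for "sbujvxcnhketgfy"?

ysbujvxcnhketgf

The rule is to move the last character to the front.
For "sbujvxcnhketgfy" the result is "ysbujvxcnhketgf".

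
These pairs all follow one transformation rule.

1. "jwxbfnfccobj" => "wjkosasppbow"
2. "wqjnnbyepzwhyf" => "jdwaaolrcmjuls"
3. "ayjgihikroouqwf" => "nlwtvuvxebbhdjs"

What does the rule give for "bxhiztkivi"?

okuvmgxviv

Looking at the pairs, the operation is to shift every letter 13 places forward in the alphabet (wrapping around) — i.e. ROT13.
So "bxhiztkivi" becomes "okuvmgxviv".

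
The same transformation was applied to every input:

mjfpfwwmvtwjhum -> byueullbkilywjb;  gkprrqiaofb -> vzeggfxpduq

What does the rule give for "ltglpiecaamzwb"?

aivaextrppbolq

The pattern: shift every letter 11 places backward in the alphabet (wrapping around).
Applying that to "ltglpiecaamzwb" gives "aivaextrppbolq".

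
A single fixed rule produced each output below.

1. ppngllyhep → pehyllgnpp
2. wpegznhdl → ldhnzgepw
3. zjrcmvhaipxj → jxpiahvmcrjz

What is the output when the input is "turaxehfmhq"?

What's happening: reverse the string.
Doing the same to "turaxehfmhq": "qhmfhexarut".

qhmfhexarut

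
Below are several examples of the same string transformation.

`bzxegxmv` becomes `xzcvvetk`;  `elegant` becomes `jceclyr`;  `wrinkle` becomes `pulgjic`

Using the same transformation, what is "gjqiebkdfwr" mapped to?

hegozcbiudp

The pattern: shift every letter 2 places backward in the alphabet (wrapping around), then swap each adjacent pair of characters (1↔2, 3↔4, ...).
For "gjqiebkdfwr", step one produces "ehogczibdup"; step two turns that into "hegozcbiudp".
(Check on "elegant": → "cjceylr" → "jceclyr" ✓)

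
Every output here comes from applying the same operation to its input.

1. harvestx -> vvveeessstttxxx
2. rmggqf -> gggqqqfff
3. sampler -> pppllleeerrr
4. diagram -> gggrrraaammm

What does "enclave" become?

lllaaavvveee

Rule — delete the first 3 characters, then repeat every character 3 times.
On "enclave" that produces "lllaaavvveee".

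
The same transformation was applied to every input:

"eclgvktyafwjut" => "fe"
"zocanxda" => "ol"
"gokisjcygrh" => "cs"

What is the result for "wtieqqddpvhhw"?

sh

Looking at the pairs, the operation is to shift every letter 11 places forward in the alphabet (wrapping around), then keep only the last 2 characters.
Working it through for "wtieqqddpvhhw": intermediate "hetpbbooagssh", final "sh".
(Check on "eclgvktyafwjut": → "pnwrgvejlqhufe" → "fe" ✓)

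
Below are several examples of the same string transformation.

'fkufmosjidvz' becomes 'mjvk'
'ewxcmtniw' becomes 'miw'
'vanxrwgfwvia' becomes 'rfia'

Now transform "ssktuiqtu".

uts

The pattern: keep one character in every 3, starting at position 2 (positions 2nd, 5th, 8th, ...), then move the first character to the end.
For "ssktuiqtu", step one produces "sut"; step two turns that into "uts".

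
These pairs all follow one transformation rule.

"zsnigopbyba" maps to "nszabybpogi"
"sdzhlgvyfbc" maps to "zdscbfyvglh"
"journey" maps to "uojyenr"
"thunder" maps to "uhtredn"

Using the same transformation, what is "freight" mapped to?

Rule — move the first 3 characters to the end (rotate left by 3), then reverse the string.
On "freight": the first step gives "ightfre", and the second then gives "erfthgi".

erfthgi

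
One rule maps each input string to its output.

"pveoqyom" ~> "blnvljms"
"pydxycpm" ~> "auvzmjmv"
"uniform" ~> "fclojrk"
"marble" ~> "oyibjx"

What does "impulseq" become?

The rule is to move the first 2 characters to the end (rotate left by 2), then shift every letter 3 places backward in the alphabet (wrapping around).
So "impulseq" becomes "mripbnfj".

mripbnfj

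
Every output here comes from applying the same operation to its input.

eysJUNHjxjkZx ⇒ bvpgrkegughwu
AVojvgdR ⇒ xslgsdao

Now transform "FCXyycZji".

czuvvzwgf

The rule is to shift every letter 3 places backward in the alphabet (wrapping around), then convert every letter to lowercase.
"FCXyycZji" → "CZUvvzWgf" → "czuvvzwgf".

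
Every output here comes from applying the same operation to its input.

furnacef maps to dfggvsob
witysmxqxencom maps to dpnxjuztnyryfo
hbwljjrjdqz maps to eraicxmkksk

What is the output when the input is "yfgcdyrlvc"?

mwdzghdezs

Each output is the input with this applied: shift every letter 1 place forward in the alphabet (wrapping around), then move the last 3 characters to the front (rotate right by 3).
On "yfgcdyrlvc": the first step gives "zghdezsmwd", and the second then gives "mwdzghdezs".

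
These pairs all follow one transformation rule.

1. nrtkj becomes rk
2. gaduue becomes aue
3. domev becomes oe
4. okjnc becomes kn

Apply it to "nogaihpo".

oaho

What's happening: keep every other character starting from the second (positions 2nd, 4th, 6th, ...).
On "nogaihpo" that produces "oaho".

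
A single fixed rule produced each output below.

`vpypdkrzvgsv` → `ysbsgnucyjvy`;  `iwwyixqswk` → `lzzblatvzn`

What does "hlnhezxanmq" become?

koqkhcadqpt

What's happening: shift every letter 3 places forward in the alphabet (wrapping around).
"hlnhezxanmq" → "koqkhcadqpt".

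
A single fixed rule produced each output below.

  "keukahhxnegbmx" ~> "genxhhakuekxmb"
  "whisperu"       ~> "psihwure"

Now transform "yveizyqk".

Each output is the input with this applied: reverse the string, then move the first 3 characters to the end (rotate left by 3).
"yveizyqk" → "kqyzievy" → "zievykqy".

zievykqy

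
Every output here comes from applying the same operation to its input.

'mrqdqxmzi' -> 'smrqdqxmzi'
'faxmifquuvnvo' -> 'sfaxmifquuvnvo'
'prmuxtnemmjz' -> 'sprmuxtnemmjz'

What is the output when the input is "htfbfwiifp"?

The transformation: prepend "s".
Applying that to "htfbfwiifp" gives "shtfbfwiifp".

shtfbfwiifp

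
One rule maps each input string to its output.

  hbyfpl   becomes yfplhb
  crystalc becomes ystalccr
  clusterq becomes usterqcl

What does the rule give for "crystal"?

ystalcr

The transformation: move the first 2 characters to the end (rotate left by 2).
For "crystal" the result is "ystalcr".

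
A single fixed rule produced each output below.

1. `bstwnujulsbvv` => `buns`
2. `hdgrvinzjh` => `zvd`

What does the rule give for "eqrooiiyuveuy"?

eyoq

What's happening: reverse the string, then keep one character in every 3, starting at position 3 (positions 3rd, 6th, 9th, ...).
For "eqrooiiyuveuy", step one produces "yuevuyiioorqe"; step two turns that into "eyoq".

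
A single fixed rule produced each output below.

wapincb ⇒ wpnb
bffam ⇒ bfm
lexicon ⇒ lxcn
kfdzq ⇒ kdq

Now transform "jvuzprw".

jupw

Each output is the input with this applied: keep every other character starting from the first (positions 1st, 3rd, 5th, ...).
Doing the same to "jvuzprw": "jupw".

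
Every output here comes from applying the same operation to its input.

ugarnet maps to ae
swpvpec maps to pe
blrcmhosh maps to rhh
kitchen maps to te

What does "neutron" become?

uo

The transformation: keep one character in every 3, starting at position 3 (positions 3rd, 6th, 9th, ...).
On "neutron" that produces "uo".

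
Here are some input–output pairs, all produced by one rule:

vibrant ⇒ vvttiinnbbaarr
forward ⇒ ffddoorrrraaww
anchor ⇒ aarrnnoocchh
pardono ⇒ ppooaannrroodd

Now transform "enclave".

Looking at the pairs, the operation is to take characters alternately from the front and the back (1st, last, 2nd, 2nd-last, ...), then double every character.
Working it through for "enclave": intermediate "eenvcal", final "eeeennvvccaall".
(Check on "anchor": → "arnoch" → "aarrnnoocchh" ✓)

eeeennvvccaall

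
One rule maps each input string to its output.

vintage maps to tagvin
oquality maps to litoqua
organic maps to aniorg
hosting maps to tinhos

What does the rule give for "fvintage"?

tagfvin

Rule — delete the last character, then move the last 3 characters to the front (rotate right by 3).
On "fvintage": the first step gives "fvintag", and the second then gives "tagfvin".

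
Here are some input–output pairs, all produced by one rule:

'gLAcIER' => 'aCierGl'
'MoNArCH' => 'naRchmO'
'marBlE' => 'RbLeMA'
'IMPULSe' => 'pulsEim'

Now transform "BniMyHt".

Rule — flip the case of every letter, then move the first 2 characters to the end (rotate left by 2).
"BniMyHt" → "bNImYhT" → "ImYhTbN".
(Check on "gLAcIER": → "GlaCier" → "aCierGl" ✓)

ImYhTbN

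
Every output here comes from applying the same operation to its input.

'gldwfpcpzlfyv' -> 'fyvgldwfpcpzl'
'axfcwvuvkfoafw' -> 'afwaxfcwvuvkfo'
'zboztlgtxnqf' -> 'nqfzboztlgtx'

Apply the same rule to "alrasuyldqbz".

qbzalrasuyld

Each output is the input with this applied: move the last 3 characters to the front (rotate right by 3).
"alrasuyldqbz" → "qbzalrasuyld".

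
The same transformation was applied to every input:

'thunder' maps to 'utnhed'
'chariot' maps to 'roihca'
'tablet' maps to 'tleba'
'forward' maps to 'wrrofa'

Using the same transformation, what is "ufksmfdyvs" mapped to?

yvusmkffd

In each case the input is transformed by: delete the last character, then sort the characters into reverse alphabetical order.
On "ufksmfdyvs": the first step gives "ufksmfdyv", and the second then gives "yvusmkffd".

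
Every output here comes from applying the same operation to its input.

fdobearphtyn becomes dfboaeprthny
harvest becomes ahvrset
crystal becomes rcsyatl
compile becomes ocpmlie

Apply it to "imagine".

The pattern: swap each adjacent pair of characters (1↔2, 3↔4, ...).
Applying that to "imagine" gives "miganie".

miganie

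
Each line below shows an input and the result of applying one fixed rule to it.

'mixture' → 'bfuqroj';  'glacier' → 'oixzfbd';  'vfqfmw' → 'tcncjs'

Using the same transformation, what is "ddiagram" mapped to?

jafxdoxa

The transformation: shift every letter 3 places backward in the alphabet (wrapping around), then swap the first and last characters.
Doing the same to "ddiagram": "jafxdoxa".
(Check on "glacier": → "dixzfbo" → "oixzfbd" ✓)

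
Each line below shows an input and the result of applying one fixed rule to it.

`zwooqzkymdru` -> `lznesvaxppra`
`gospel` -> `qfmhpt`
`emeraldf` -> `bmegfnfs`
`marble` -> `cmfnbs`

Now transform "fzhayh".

bzigai

Each output is the input with this applied: shift every letter 1 place forward in the alphabet (wrapping around), then swap the front and back halves of the string.
Applying both steps to "fzhayh": "gaibzi", then "bzigai".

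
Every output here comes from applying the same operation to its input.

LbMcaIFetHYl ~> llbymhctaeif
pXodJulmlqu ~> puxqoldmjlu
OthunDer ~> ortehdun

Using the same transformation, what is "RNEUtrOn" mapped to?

Each output is the input with this applied: take characters alternately from the front and the back (1st, last, 2nd, 2nd-last, ...), then convert every letter to lowercase.
Starting from "RNEUtrOn": after the first operation, "RnNOErUt"; after the second, "rnnoerut".

rnnoerut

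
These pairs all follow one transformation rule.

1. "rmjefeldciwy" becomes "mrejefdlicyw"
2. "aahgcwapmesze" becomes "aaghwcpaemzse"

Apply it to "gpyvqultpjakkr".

pgvyuqtljpkark

Rule — swap each adjacent pair of characters (1↔2, 3↔4, ...).
On "gpyvqultpjakkr" that produces "pgvyuqtljpkark".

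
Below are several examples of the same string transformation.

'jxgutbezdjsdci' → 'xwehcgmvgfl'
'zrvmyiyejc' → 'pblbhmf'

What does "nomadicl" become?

dglfo

What's happening: delete the first 3 characters, then shift every letter 3 places forward in the alphabet (wrapping around).
For "nomadicl", step one produces "adicl"; step two turns that into "dglfo".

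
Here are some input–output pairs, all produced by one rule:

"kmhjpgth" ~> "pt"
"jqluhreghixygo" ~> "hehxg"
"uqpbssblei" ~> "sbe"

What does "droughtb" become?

gt

Each output is the input with this applied: delete the first 3 characters, then keep every other character starting from the second (positions 2nd, 4th, 6th, ...).
On "droughtb": the first step gives "ughtb", and the second then gives "gt".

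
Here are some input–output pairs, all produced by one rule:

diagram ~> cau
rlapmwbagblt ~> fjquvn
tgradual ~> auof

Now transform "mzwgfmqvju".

The transformation: keep every other character starting from the second (positions 2nd, 4th, 6th, ...), then shift every letter 6 places backward in the alphabet (wrapping around).
Starting from "mzwgfmqvju": after the first operation, "zgmvu"; after the second, "tagpo".

tagpo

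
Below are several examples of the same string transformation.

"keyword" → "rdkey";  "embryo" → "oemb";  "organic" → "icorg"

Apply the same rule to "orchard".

Rule — move the first 3 characters to the end (rotate left by 3), then delete the first 2 characters.
Applying that to "orchard" gives "rdorc".

rdorc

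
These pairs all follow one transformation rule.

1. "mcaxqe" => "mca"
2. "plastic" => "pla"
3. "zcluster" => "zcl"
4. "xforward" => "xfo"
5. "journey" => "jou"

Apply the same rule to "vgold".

What's happening: keep only the first 3 characters.
Applying that to "vgold" gives "vgo".

vgo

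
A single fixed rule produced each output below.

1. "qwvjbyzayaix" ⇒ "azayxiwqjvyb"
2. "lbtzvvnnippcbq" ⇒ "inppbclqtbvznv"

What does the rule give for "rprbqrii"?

In each case the input is transformed by: swap the front and back halves of the string, then swap each adjacent pair of characters (1↔2, 3↔4, ...).
On "rprbqrii": the first step gives "qriirprb", and the second then gives "rqiiprbr".
(Check on "qwvjbyzayaix": → "zayaixqwvjby" → "azayxiwqjvyb" ✓)

rqiiprbr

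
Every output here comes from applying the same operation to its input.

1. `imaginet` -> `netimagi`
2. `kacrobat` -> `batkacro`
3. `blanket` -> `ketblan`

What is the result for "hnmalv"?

The transformation: move the last 3 characters to the front (rotate right by 3).
Applying that to "hnmalv" gives "alvhnm".

alvhnm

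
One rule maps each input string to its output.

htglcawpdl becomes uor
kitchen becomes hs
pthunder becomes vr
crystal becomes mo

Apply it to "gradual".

What's happening: keep one character in every 3, starting at position 3 (positions 3rd, 6th, 9th, ...), then shift every letter 12 places backward in the alphabet (wrapping around).
Doing the same to "gradual": "oo".

oo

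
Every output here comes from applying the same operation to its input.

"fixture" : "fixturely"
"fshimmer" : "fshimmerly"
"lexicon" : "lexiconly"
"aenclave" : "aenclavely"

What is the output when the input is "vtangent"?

vtangently

Each output is the input with this applied: append "ly".
Doing the same to "vtangent": "vtangently".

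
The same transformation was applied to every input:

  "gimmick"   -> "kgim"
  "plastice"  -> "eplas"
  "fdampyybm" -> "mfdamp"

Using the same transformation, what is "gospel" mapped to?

The transformation: move the last character to the front, then delete the last 3 characters.
Applying that to "gospel" gives "lgo".

lgo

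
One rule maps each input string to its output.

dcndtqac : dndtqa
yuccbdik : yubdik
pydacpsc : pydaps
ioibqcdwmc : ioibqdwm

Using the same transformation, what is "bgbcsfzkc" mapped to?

bgbsfzk

The transformation: remove every "c".
On "bgbcsfzkc" that produces "bgbsfzk".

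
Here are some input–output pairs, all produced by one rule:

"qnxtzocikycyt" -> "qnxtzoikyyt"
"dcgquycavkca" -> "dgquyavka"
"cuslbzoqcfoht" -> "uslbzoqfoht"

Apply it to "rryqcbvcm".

Rule — remove every "c".
On "rryqcbvcm" that produces "rryqbvm".

rryqbvm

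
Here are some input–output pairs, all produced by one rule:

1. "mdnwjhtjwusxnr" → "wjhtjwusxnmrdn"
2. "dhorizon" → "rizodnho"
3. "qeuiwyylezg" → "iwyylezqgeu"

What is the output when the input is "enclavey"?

Rule — swap the first and last characters, then move the first 3 characters to the end (rotate left by 3).
On "enclavey" that produces "laveeync".

laveeync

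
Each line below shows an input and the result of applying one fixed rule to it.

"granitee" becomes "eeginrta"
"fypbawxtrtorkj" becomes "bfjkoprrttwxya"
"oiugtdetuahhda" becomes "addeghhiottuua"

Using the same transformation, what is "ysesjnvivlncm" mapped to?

eijlmnnssvvyc

The pattern: sort the characters into alphabetical order, then move the first character to the end.
Applying both steps to "ysesjnvivlncm": "ceijlmnnssvvy", then "eijlmnnssvvyc".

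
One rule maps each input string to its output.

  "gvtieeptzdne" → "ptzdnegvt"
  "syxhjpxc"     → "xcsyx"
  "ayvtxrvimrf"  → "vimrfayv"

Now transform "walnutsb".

The rule is to move the first 3 characters to the end (rotate left by 3), then delete the first 3 characters.
Starting from "walnutsb": after the first operation, "nutsbwal"; after the second, "sbwal".

sbwal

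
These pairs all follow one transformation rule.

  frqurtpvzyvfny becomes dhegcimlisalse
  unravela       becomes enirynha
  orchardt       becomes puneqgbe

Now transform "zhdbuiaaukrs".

qohvnnhxefmu

The pattern: shift every letter 13 places forward in the alphabet (wrapping around) — i.e. ROT13, then move the first 2 characters to the end (rotate left by 2).
Starting from "zhdbuiaaukrs": after the first operation, "muqohvnnhxef"; after the second, "qohvnnhxefmu".
(Check on "orchardt": → "bepuneqg" → "puneqgbe" ✓)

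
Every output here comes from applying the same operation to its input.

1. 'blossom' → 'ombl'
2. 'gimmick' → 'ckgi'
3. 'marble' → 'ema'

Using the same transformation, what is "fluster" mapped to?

erfl

The rule is to move the first 2 characters to the end (rotate left by 2), then delete the first 3 characters.
For "fluster", step one produces "usterfl"; step two turns that into "erfl".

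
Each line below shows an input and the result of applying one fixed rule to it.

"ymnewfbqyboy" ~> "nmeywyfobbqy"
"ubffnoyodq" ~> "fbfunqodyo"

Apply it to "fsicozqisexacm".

The pattern: move the first 2 characters to the end (rotate left by 2), then take characters alternately from the front and the back (1st, last, 2nd, 2nd-last, ...).
Applying that to "fsicozqisexacm" gives "iscfomzcqaixse".

iscfomzcqaixse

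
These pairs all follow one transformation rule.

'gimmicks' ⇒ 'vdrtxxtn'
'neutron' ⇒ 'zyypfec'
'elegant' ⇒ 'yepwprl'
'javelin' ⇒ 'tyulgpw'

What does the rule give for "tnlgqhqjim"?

txeywrbsbu

Looking at the pairs, the operation is to move the last 2 characters to the front (rotate right by 2), then shift every letter 11 places forward in the alphabet (wrapping around).
"tnlgqhqjim" → "txeywrbsbu".
(Check on "neutron": → "onneutr" → "zyypfec" ✓)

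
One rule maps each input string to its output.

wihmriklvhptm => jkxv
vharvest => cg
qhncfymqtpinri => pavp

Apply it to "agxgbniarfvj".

The pattern: shift every letter 2 places forward in the alphabet (wrapping around), then keep one character in every 3, starting at position 3 (positions 3rd, 6th, 9th, ...).
Starting from "agxgbniarfvj": after the first operation, "cizidpkcthxl"; after the second, "zptl".

zptl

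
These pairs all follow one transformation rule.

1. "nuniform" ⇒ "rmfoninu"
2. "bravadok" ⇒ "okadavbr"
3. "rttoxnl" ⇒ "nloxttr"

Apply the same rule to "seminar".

arinems

In each case the input is transformed by: reverse the string, then swap each adjacent pair of characters (1↔2, 3↔4, ...).
On "seminar": the first step gives "ranimes", and the second then gives "arinems".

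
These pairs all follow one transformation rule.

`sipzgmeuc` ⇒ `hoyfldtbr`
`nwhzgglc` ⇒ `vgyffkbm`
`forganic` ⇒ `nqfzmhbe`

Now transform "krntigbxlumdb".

qmshfawktlcaj

The pattern: shift every letter 1 place backward in the alphabet (wrapping around), then move the first character to the end.
Applying that to "krntigbxlumdb" gives "qmshfawktlcaj".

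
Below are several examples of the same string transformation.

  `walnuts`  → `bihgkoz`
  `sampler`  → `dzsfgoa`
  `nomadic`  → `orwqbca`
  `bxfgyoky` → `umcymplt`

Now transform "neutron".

In each case the input is transformed by: shift every letter 12 places backward in the alphabet (wrapping around), then move the first 3 characters to the end (rotate left by 3).
Working it through for "neutron": intermediate "bsihfcb", final "hfcbbsi".

hfcbbsi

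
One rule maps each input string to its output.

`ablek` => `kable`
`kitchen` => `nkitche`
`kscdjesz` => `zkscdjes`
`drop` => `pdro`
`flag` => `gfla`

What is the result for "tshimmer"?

rtshimme

Each output is the input with this applied: move the last character to the front.
Doing the same to "tshimmer": "rtshimme".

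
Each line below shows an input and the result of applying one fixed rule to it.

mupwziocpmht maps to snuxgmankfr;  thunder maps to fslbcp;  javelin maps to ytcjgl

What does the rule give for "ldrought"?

The transformation: shift every letter 2 places backward in the alphabet (wrapping around), then delete the first character.
For "ldrought", step one produces "jbpmsefr"; step two turns that into "bpmsefr".
(Check on "mupwziocpmht": → "ksnuxgmankfr" → "snuxgmankfr" ✓)

bpmsefr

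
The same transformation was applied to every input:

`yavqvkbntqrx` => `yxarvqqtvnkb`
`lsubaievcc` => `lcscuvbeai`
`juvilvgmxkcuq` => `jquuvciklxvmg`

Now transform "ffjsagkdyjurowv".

fvfwjosraugjkyd

What's happening: take characters alternately from the front and the back (1st, last, 2nd, 2nd-last, ...).
"ffjsagkdyjurowv" → "fvfwjosraugjkyd".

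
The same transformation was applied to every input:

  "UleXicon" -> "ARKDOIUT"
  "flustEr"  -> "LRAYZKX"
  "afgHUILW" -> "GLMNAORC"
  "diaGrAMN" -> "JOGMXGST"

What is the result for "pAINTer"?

VGOTZKX

The transformation: shift every letter 6 places forward in the alphabet (wrapping around), then convert every letter to uppercase.
Applying that to "pAINTer" gives "VGOTZKX".
(Check on "UleXicon": → "ArkDoiut" → "ARKDOIUT" ✓)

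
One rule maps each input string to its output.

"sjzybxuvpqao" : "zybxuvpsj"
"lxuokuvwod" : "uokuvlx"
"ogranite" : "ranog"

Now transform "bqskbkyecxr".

The rule is to delete the last 3 characters, then move the first 2 characters to the end (rotate left by 2).
For "bqskbkyecxr", step one produces "bqskbkye"; step two turns that into "skbkyebq".

skbkyebq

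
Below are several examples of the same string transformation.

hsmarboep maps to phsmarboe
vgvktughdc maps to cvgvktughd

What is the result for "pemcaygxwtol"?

In each case the input is transformed by: move the last character to the front.
On "pemcaygxwtol" that produces "lpemcaygxwto".

lpemcaygxwto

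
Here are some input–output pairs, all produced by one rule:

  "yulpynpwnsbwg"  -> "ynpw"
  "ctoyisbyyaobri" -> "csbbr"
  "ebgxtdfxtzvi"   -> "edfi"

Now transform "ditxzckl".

The transformation: swap each adjacent pair of characters (1↔2, 3↔4, ...), then keep one character in every 3, starting at position 2 (positions 2nd, 5th, 8th, ...).
On "ditxzckl": the first step gives "idxtczlk", and the second then gives "dck".

dck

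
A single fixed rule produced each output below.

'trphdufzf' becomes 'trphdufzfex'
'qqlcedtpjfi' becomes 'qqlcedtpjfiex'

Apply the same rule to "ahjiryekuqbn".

In each case the input is transformed by: append "ex".
So "ahjiryekuqbn" becomes "ahjiryekuqbnex".

ahjiryekuqbnex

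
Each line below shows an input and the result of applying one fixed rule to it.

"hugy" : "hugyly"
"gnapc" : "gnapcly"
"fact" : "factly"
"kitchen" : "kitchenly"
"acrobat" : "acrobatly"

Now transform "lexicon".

lexiconly

The pattern: append "ly".
On "lexicon" that produces "lexiconly".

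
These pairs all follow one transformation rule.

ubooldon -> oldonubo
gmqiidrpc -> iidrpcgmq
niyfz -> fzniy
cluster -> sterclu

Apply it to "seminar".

The pattern: move the first 3 characters to the end (rotate left by 3).
"seminar" → "inarsem".

inarsem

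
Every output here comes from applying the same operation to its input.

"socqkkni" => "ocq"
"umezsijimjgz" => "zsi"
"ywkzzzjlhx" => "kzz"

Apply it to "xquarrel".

The transformation: swap the front and back halves of the string, then keep only the last 3 characters.
For "xquarrel", step one produces "rrelxqua"; step two turns that into "qua".
(Check on "umezsijimjgz": → "jimjgzumezsi" → "zsi" ✓)

qua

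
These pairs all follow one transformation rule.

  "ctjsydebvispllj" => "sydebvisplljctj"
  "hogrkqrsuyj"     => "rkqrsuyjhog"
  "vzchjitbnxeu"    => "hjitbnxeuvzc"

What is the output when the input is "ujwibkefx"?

ibkefxujw

Rule — move the first 3 characters to the end (rotate left by 3).
"ujwibkefx" → "ibkefxujw".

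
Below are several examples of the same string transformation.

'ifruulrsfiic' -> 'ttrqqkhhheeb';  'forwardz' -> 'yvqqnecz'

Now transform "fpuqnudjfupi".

Each output is the input with this applied: sort the characters into reverse alphabetical order, then shift every letter 1 place backward in the alphabet (wrapping around).
Doing the same to "fpuqnudjfupi": "tttpoomiheec".

tttpoomiheec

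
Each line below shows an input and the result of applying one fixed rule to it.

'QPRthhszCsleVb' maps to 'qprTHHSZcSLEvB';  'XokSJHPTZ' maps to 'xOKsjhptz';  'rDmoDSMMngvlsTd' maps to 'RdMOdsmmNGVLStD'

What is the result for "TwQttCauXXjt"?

tWqTTcAUxxJT

Rule — flip the case of every letter.
On "TwQttCauXXjt" that produces "tWqTTcAUxxJT".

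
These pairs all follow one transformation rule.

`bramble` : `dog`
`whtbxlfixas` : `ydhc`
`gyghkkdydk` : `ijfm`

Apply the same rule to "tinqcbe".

vsg

Looking at the pairs, the operation is to shift every letter 2 places forward in the alphabet (wrapping around), then keep one character in every 3, starting at position 1 (positions 1st, 4th, 7th, ...).
Doing the same to "tinqcbe": "vsg".
(Check on "gyghkkdydk": → "iaijmmfafm" → "ijfm" ✓)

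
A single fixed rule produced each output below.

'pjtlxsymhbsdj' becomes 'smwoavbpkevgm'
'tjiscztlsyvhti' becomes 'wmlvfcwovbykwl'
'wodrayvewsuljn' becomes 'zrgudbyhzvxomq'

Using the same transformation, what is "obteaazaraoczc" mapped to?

rewhddcdudrfcf

Each output is the input with this applied: shift every letter 3 places forward in the alphabet (wrapping around).
"obteaazaraoczc" → "rewhddcdudrfcf".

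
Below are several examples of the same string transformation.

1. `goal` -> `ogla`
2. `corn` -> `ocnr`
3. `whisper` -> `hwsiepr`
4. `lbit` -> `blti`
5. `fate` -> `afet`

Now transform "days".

The pattern: swap each adjacent pair of characters (1↔2, 3↔4, ...).
For "days" the result is "adsy".

adsy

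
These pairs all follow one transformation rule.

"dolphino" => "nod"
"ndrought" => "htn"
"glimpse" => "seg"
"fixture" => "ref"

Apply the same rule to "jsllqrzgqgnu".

Rule — move the last 2 characters to the front (rotate right by 2), then keep only the first 3 characters.
"jsllqrzgqgnu" → "nuj".

nuj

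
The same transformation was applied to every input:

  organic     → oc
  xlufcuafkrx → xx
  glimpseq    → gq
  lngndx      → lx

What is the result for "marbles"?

The rule is to take characters alternately from the front and the back (1st, last, 2nd, 2nd-last, ...), then keep only the first 2 characters.
Working it through for "marbles": intermediate "msaerlb", final "ms".
(Check on "lngndx": → "lxndgn" → "lx" ✓)

ms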